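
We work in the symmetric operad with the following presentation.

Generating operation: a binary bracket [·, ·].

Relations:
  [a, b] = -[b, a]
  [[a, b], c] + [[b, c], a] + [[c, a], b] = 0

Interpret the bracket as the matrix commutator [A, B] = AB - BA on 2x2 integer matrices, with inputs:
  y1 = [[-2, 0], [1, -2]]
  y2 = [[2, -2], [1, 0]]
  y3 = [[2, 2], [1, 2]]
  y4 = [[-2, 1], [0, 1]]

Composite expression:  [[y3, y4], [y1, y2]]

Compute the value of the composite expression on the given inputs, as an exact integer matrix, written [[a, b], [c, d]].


[[12, -24], [-8, -12]]

[y3, y4] = [[-1, 6], [-3, 1]]
[y1, y2] = [[2, 0], [2, -2]]
[[y3, y4], [y1, y2]] = [[12, -24], [-8, -12]]


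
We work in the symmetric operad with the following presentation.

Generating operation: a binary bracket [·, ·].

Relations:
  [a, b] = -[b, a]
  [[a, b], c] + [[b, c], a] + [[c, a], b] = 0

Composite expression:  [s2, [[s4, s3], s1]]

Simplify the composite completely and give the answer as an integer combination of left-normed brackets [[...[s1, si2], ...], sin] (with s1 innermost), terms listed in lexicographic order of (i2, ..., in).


-[[[s1, s3], s4], s2] + [[[s1, s4], s3], s2]

Left-normed coefficients sit on the s1-initial expansion words.
Composite bracket: [s2, [[s4, s3], s1]]
Each bracket splits as ab - ba, giving 8 signed words (2^3 = 8).
Coefficients come from the s1-initial words:
  the word s1s3s4s2 carries sign -1 and contributes -[[[s1, s3], s4], s2]
  the word s1s4s3s2 carries sign +1 and contributes +[[[s1, s4], s3], s2]


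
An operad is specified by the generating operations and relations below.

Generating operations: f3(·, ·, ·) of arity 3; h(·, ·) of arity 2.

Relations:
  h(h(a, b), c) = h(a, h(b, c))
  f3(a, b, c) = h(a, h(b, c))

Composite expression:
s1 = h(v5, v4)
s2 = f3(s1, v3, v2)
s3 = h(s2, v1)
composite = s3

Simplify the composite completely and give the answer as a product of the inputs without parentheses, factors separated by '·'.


v5 · v4 · v3 · v2 · v1

Key point: h is associative — brackets drop, the v-order remains.
h(v5, v4) linearizes to v5 · v4
f3(h(v5, v4), v3, v2) linearizes to v5 · v4 · v3 · v2
h(f3(h(v5, v4), v3, v2), v1) linearizes to v5 · v4 · v3 · v2 · v1


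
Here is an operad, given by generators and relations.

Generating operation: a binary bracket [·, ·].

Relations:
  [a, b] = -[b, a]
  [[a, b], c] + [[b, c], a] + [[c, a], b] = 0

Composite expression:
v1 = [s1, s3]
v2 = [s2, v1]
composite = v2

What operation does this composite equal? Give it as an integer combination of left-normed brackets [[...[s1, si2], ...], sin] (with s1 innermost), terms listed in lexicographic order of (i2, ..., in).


A multilinear Lie element is pinned by s1-initial words (s1 innermost).
Composite bracket: [s2, [s1, s3]]
Under [a, b] = ab - ba we get 4 signed associative words (2^2 = 4).
Coefficients come from the s1-initial words:
  the word s1s3s2 carries sign -1 and contributes -[[s1, s3], s2]

-[[s1, s3], s2]


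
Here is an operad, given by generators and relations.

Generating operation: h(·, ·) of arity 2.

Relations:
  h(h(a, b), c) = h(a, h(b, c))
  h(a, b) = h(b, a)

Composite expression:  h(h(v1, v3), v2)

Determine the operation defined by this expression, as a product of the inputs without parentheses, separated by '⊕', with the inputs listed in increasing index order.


v1 ⊕ v2 ⊕ v3


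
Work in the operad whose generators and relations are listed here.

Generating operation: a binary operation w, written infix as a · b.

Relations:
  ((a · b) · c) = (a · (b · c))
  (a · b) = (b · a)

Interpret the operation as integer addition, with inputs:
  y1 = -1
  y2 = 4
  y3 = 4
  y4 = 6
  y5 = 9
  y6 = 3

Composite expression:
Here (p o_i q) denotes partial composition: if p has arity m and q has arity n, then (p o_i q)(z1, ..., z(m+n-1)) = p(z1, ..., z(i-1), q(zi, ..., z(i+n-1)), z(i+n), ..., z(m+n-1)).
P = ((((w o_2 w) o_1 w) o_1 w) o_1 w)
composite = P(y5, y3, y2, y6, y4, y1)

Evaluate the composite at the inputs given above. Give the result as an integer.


25

(y5 · y3) = 13
((y5 · y3) · y2) = 17
(((y5 · y3) · y2) · y6) = 20
(y4 · y1) = 5
((((y5 · y3) · y2) · y6) · (y4 · y1)) = 25


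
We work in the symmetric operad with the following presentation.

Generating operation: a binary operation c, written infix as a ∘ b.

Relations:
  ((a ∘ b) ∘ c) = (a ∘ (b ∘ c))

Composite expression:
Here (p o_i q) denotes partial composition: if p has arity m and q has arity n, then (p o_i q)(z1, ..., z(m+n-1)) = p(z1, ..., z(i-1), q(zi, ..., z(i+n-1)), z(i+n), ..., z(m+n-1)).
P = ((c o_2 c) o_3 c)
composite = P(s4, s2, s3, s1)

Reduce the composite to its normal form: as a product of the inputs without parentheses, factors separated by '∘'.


s4 ∘ s2 ∘ s3 ∘ s1

Associativity of c dissolves the nesting; only the s-input order survives.
(s3 ∘ s1) collapses to s3 ∘ s1
(s2 ∘ (s3 ∘ s1)) collapses to s2 ∘ s3 ∘ s1
(s4 ∘ (s2 ∘ (s3 ∘ s1))) collapses to s4 ∘ s2 ∘ s3 ∘ s1


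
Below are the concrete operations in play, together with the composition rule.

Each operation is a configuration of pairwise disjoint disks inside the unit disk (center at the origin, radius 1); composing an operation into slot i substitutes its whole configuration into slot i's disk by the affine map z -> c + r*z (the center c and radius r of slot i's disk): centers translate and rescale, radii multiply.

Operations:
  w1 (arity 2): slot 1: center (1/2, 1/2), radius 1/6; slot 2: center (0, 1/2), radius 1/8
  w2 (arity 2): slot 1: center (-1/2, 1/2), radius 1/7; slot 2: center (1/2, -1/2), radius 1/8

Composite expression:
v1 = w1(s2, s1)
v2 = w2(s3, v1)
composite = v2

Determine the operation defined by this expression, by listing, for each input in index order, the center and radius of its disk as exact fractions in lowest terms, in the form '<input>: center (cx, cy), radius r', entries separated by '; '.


s1: center (1/2, -7/16), radius 1/64; s2: center (9/16, -7/16), radius 1/48; s3: center (-1/2, 1/2), radius 1/7

Affine substitution under w2: radii multiply and s-centers shift.
s3: after 1 affine step, its disk has center (-1/2, 1/2), radius 1/7
s2: after 2 affine steps, its disk has center (9/16, -7/16), radius 1/48
s1: after 2 affine steps, its disk has center (1/2, -7/16), radius 1/64


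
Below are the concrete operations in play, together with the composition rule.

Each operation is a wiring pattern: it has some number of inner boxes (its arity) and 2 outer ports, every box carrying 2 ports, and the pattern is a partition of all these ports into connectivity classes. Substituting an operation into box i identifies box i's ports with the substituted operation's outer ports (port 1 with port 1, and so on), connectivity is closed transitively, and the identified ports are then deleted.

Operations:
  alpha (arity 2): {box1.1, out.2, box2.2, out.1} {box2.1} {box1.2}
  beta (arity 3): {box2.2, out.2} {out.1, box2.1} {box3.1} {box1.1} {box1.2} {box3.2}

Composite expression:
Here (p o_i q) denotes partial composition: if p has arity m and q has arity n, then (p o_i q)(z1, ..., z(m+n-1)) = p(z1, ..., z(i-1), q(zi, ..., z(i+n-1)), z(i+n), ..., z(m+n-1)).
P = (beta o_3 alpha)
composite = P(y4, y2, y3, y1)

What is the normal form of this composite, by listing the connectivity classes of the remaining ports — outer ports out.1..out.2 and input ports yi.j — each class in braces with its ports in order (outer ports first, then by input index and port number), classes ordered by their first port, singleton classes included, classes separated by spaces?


Two ports join when wires chain via beta-identified ports.
composing alpha on (y3, y1), with out.j its own outer ports: {out.1, out.2, y1.2, y3.1} {y1.1} {y3.2}
composing beta on (y4, y2, y3, y1), with out.j its own outer ports: {out.1, y2.1} {out.2, y2.2} {y1.1} {y1.2, y3.1} {y3.2} {y4.1} {y4.2}

{out.1, y2.1} {out.2, y2.2} {y1.1} {y1.2, y3.1} {y3.2} {y4.1} {y4.2}


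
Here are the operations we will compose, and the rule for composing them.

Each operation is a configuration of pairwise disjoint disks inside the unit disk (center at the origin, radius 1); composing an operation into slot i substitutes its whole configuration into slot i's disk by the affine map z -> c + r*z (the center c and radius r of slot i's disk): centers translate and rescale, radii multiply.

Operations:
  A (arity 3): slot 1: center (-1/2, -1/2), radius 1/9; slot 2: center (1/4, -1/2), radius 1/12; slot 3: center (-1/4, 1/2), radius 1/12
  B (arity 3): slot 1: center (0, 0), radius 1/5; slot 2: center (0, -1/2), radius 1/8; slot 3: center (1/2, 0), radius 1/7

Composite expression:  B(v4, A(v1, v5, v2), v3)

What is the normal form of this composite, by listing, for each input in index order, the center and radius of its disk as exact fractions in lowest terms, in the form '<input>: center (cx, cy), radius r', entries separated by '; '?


v1: center (-1/16, -9/16), radius 1/72; v2: center (-1/32, -7/16), radius 1/96; v3: center (1/2, 0), radius 1/7; v4: center (0, 0), radius 1/5; v5: center (1/32, -9/16), radius 1/96

Nesting under B composes maps z -> c + r*z down each v-path.
v4 passes through 1 substitution, ending at center (0, 0), radius 1/5
v1 passes through 2 substitutions, ending at center (-1/16, -9/16), radius 1/72
v5 passes through 2 substitutions, ending at center (1/32, -9/16), radius 1/96
v2 passes through 2 substitutions, ending at center (-1/32, -7/16), radius 1/96
v3 passes through 1 substitution, ending at center (1/2, 0), radius 1/7


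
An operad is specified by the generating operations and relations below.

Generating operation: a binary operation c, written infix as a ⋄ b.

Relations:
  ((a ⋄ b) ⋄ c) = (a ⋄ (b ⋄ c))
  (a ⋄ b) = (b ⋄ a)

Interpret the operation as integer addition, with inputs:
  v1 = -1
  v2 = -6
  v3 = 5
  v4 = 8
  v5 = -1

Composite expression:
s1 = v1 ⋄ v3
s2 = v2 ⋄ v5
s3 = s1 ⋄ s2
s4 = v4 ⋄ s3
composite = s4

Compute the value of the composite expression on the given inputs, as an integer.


(v1 ⋄ v3) = 4
(v2 ⋄ v5) = -7
((v1 ⋄ v3) ⋄ (v2 ⋄ v5)) = -3
(v4 ⋄ ((v1 ⋄ v3) ⋄ (v2 ⋄ v5))) = 5

5


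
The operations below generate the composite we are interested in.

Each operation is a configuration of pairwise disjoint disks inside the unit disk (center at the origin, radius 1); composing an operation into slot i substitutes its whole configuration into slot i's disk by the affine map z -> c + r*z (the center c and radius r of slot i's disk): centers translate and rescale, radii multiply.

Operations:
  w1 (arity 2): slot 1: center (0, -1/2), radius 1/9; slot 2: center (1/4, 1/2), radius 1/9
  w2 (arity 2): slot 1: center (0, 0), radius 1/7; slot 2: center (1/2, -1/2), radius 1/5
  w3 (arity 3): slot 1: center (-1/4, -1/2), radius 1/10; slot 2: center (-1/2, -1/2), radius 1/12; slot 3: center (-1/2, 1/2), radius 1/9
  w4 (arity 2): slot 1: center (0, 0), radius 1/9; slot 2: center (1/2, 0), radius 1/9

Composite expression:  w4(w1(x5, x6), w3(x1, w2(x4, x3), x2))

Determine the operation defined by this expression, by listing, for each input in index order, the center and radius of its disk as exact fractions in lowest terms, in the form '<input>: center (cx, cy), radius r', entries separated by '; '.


Below w4, radii multiply path by path; the x-disk centers shift.
input x5: composing its 2 substitution steps yields center (0, -1/18), radius 1/81
input x6: composing its 2 substitution steps yields center (1/36, 1/18), radius 1/81
input x1: composing its 2 substitution steps yields center (17/36, -1/18), radius 1/90
input x4: composing its 3 substitution steps yields center (4/9, -1/18), radius 1/756
input x3: composing its 3 substitution steps yields center (97/216, -13/216), radius 1/540
input x2: composing its 2 substitution steps yields center (4/9, 1/18), radius 1/81

x1: center (17/36, -1/18), radius 1/90; x2: center (4/9, 1/18), radius 1/81; x3: center (97/216, -13/216), radius 1/540; x4: center (4/9, -1/18), radius 1/756; x5: center (0, -1/18), radius 1/81; x6: center (1/36, 1/18), radius 1/81


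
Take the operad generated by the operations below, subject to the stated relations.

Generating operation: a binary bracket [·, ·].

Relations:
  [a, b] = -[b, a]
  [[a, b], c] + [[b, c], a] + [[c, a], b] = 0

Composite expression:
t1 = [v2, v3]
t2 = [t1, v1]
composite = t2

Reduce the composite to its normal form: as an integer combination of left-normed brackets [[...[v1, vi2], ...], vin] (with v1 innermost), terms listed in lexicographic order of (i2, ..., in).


Left-normed coefficients sit on the v1-initial expansion words.
Composite bracket: [[v2, v3], v1]
Under [a, b] = ab - ba we get 4 signed associative words (2^2 = 4).
Only words starting with v1 matter:
  sign of v1v2v3 is -1, so it contributes -[[v1, v2], v3]
  sign of v1v3v2 is +1, so it contributes +[[v1, v3], v2]

-[[v1, v2], v3] + [[v1, v3], v2]


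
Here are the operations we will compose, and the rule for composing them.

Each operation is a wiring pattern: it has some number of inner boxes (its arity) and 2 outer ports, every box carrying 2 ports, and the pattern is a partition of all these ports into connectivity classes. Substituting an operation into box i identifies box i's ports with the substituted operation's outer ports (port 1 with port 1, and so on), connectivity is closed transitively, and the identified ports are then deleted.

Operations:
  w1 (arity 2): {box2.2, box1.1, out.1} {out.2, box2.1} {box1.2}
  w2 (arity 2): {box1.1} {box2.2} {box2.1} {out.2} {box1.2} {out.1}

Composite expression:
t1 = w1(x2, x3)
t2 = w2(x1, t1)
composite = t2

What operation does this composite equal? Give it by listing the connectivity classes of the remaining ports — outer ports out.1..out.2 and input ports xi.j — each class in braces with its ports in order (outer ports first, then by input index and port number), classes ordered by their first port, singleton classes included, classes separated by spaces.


{out.1} {out.2} {x1.1} {x1.2} {x2.1, x3.2} {x2.2} {x3.1}


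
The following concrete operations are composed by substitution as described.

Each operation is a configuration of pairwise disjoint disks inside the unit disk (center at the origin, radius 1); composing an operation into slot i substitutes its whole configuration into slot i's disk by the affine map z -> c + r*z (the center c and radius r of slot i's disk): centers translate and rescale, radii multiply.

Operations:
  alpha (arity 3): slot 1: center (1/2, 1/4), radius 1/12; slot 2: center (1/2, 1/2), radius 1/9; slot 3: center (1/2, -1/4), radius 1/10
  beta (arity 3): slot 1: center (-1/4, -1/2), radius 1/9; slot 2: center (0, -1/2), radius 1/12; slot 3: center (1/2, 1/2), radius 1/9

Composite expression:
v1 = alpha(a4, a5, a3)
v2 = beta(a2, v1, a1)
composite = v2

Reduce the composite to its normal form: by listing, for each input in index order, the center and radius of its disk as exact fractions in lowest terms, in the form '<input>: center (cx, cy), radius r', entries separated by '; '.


Each a-disk chains the slot maps above it in beta; radii multiply.
input a2: applying the 1 nested substitution gives center (-1/4, -1/2), radius 1/9
input a4: applying the 2 nested substitutions gives center (1/24, -23/48), radius 1/144
input a5: applying the 2 nested substitutions gives center (1/24, -11/24), radius 1/108
input a3: applying the 2 nested substitutions gives center (1/24, -25/48), radius 1/120
input a1: applying the 1 nested substitution gives center (1/2, 1/2), radius 1/9

a1: center (1/2, 1/2), radius 1/9; a2: center (-1/4, -1/2), radius 1/9; a3: center (1/24, -25/48), radius 1/120; a4: center (1/24, -23/48), radius 1/144; a5: center (1/24, -11/24), radius 1/108


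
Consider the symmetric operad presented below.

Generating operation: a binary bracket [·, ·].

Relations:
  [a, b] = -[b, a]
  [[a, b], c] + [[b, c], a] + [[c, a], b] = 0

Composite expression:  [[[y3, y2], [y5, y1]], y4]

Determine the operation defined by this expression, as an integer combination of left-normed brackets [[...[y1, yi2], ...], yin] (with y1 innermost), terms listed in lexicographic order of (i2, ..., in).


-[[[[y1, y5], y2], y3], y4] + [[[[y1, y5], y3], y2], y4]


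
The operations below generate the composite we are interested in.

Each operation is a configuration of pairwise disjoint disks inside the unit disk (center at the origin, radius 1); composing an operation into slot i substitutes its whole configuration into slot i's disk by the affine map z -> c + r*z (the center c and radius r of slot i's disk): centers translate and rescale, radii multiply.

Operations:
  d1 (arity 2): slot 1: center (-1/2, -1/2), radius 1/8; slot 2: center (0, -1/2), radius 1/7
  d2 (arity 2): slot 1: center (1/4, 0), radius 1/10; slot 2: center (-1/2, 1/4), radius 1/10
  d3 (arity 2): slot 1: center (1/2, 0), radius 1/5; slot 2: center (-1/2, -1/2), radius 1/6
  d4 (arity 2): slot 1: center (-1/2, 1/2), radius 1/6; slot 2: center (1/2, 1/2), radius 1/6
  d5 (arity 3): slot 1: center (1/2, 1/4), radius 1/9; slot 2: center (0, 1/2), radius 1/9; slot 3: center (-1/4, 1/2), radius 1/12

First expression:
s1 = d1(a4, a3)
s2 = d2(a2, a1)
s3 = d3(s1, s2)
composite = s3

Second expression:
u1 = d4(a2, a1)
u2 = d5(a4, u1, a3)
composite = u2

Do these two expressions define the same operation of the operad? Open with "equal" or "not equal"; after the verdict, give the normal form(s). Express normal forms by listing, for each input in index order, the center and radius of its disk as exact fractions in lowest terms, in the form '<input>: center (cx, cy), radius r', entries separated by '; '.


not equal; first: a1: center (-7/12, -11/24), radius 1/60; a2: center (-11/24, -1/2), radius 1/60; a3: center (1/2, -1/10), radius 1/35; a4: center (2/5, -1/10), radius 1/40; second: a1: center (1/18, 5/9), radius 1/54; a2: center (-1/18, 5/9), radius 1/54; a3: center (-1/4, 1/2), radius 1/12; a4: center (1/2, 1/4), radius 1/9


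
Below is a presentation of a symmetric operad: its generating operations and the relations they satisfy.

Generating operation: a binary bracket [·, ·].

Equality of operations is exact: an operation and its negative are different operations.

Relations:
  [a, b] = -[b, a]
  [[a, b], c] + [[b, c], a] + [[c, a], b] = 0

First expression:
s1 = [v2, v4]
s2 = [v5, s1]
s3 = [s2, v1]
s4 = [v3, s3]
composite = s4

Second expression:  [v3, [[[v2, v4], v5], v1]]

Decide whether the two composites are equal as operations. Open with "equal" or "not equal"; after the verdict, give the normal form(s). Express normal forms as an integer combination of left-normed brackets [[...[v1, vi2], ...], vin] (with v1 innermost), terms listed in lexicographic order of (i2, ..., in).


not equal; first: -[[[[v1, v2], v4], v5], v3] + [[[[v1, v4], v2], v5], v3] + [[[[v1, v5], v2], v4], v3] - [[[[v1, v5], v4], v2], v3]; second: [[[[v1, v2], v4], v5], v3] - [[[[v1, v4], v2], v5], v3] - [[[[v1, v5], v2], v4], v3] + [[[[v1, v5], v4], v2], v3]

In normal form, the first expression is -[[[[v1, v2], v4], v5], v3] + [[[[v1, v4], v2], v5], v3] + [[[[v1, v5], v2], v4], v3] - [[[[v1, v5], v4], v2], v3]
In normal form, the second expression is [[[[v1, v2], v4], v5], v3] - [[[[v1, v4], v2], v5], v3] - [[[[v1, v5], v2], v4], v3] + [[[[v1, v5], v4], v2], v3]
Distinct normal forms: not equal.


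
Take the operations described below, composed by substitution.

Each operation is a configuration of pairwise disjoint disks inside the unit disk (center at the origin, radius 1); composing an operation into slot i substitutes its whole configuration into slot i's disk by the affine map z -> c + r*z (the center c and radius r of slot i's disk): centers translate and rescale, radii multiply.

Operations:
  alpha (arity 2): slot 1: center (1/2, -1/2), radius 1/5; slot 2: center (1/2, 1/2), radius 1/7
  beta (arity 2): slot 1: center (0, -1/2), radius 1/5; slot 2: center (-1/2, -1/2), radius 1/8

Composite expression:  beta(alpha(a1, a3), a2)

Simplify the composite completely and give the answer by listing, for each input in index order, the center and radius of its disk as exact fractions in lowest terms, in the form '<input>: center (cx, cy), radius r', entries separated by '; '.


a1: center (1/10, -3/5), radius 1/25; a2: center (-1/2, -1/2), radius 1/8; a3: center (1/10, -2/5), radius 1/35

Follow each a-input down from beta: c' goes to c + r*c', radius to r*r'.
for a1, the 2-step affine chain lands on center (1/10, -3/5), radius 1/25
for a3, the 2-step affine chain lands on center (1/10, -2/5), radius 1/35
for a2, the 1-step affine chain lands on center (-1/2, -1/2), radius 1/8


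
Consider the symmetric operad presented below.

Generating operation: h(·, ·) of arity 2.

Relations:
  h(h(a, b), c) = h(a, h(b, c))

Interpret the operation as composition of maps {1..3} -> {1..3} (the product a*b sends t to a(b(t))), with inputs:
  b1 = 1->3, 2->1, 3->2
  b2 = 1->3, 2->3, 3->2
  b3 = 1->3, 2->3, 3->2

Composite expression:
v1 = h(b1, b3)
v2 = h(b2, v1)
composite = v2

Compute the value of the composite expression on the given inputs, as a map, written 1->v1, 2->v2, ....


1->3, 2->3, 3->3

h(b1, b3) = 1->2, 2->2, 3->1
h(b2, h(b1, b3)) = 1->3, 2->3, 3->3


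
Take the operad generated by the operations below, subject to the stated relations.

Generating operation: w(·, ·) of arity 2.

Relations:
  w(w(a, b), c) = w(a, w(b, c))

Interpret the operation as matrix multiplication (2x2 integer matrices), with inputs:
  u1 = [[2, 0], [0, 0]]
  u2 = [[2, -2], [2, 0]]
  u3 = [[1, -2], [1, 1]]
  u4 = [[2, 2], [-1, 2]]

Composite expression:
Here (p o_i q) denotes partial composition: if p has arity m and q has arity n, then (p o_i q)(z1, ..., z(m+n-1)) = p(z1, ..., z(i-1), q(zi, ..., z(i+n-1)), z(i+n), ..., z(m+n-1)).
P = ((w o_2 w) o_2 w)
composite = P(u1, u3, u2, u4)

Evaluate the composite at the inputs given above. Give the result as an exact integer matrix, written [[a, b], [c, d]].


[[-4, -16], [0, 0]]

w(u3, u2) = [[-2, -2], [4, -2]]
w(w(u3, u2), u4) = [[-2, -8], [10, 4]]
w(u1, w(w(u3, u2), u4)) = [[-4, -16], [0, 0]]


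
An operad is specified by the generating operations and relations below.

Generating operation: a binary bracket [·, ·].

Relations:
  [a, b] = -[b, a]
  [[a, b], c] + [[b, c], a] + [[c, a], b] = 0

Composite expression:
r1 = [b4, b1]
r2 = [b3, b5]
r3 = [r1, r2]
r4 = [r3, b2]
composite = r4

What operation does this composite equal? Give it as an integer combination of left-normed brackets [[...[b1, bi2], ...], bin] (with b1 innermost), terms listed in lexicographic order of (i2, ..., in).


Skip Jacobi rewriting: expand, keep b1-initial words, read off terms.
Composite bracket: [[[b4, b1], [b3, b5]], b2]
Expanding via [a, b] = ab - ba: 16 signed words (2^4 = 16).
Coefficients come from the b1-initial words:
  b1b4b3b5b2 appears with sign -1, giving the term -[[[[b1, b4], b3], b5], b2]
  b1b4b5b3b2 appears with sign +1, giving the term +[[[[b1, b4], b5], b3], b2]

-[[[[b1, b4], b3], b5], b2] + [[[[b1, b4], b5], b3], b2]


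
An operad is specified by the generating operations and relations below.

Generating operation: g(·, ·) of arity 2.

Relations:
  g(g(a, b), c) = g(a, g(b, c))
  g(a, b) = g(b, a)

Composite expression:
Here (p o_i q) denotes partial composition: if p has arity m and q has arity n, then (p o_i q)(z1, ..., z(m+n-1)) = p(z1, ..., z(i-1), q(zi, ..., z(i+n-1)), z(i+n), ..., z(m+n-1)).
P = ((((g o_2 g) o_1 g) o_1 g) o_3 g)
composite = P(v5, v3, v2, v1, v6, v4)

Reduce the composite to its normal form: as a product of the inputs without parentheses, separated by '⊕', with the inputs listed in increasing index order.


Key point: g commutes, so take the v-inputs in any fixed order.
g(v5, v3) spells out as v5 ⊕ v3
g(v2, v1) spells out as v2 ⊕ v1
g(g(v5, v3), g(v2, v1)) spells out as v5 ⊕ v3 ⊕ v2 ⊕ v1
g(v6, v4) spells out as v6 ⊕ v4
g(g(g(v5, v3), g(v2, v1)), g(v6, v4)) spells out as v5 ⊕ v3 ⊕ v2 ⊕ v1 ⊕ v6 ⊕ v4
the factors in increasing index order: v1 ⊕ v2 ⊕ v3 ⊕ v4 ⊕ v5 ⊕ v6

v1 ⊕ v2 ⊕ v3 ⊕ v4 ⊕ v5 ⊕ v6


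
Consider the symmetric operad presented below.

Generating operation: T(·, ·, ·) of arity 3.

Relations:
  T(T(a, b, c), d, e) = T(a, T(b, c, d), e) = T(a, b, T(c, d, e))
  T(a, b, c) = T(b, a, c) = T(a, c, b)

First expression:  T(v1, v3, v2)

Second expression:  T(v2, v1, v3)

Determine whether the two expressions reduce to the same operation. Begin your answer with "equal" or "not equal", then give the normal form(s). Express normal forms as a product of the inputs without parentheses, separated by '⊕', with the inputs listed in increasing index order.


equal; the common form is v1 ⊕ v2 ⊕ v3

The first expression, normalized: v1 ⊕ v2 ⊕ v3
The second expression, normalized: v1 ⊕ v2 ⊕ v3
The forms coincide; equal.


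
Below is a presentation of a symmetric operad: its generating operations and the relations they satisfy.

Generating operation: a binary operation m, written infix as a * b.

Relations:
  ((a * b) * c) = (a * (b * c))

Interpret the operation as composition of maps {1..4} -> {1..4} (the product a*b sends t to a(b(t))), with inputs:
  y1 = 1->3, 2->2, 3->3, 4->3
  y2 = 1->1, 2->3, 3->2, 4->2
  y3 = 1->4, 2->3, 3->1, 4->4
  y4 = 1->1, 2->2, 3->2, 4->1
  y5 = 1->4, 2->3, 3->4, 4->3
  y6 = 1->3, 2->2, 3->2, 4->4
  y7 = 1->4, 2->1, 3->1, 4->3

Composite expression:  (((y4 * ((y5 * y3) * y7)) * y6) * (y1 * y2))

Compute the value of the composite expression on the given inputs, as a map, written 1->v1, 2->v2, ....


1->2, 2->2, 3->2, 4->2

(y5 * y3) = 1->3, 2->4, 3->4, 4->3
((y5 * y3) * y7) = 1->3, 2->3, 3->3, 4->4
(y4 * ((y5 * y3) * y7)) = 1->2, 2->2, 3->2, 4->1
((y4 * ((y5 * y3) * y7)) * y6) = 1->2, 2->2, 3->2, 4->1
(y1 * y2) = 1->3, 2->3, 3->2, 4->2
(((y4 * ((y5 * y3) * y7)) * y6) * (y1 * y2)) = 1->2, 2->2, 3->2, 4->2


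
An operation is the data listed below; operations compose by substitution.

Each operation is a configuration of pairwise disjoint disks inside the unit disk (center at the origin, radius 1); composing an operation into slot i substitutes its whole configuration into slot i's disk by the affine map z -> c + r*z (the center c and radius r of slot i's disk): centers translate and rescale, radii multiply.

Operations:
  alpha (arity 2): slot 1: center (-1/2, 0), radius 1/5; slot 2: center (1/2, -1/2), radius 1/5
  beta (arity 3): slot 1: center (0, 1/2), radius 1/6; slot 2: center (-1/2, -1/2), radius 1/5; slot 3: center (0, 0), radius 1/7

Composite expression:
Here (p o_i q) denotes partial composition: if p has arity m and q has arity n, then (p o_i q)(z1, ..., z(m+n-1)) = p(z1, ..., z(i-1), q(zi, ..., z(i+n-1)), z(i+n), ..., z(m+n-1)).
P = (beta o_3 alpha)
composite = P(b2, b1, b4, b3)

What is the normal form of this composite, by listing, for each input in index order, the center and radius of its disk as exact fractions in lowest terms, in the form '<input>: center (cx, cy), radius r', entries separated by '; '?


b1: center (-1/2, -1/2), radius 1/5; b2: center (0, 1/2), radius 1/6; b3: center (1/14, -1/14), radius 1/35; b4: center (-1/14, 0), radius 1/35

Below beta, radii multiply path by path; the b-disk centers shift.
input b2: applying the 1 nested substitution gives center (0, 1/2), radius 1/6
input b1: applying the 1 nested substitution gives center (-1/2, -1/2), radius 1/5
input b4: applying the 2 nested substitutions gives center (-1/14, 0), radius 1/35
input b3: applying the 2 nested substitutions gives center (1/14, -1/14), radius 1/35


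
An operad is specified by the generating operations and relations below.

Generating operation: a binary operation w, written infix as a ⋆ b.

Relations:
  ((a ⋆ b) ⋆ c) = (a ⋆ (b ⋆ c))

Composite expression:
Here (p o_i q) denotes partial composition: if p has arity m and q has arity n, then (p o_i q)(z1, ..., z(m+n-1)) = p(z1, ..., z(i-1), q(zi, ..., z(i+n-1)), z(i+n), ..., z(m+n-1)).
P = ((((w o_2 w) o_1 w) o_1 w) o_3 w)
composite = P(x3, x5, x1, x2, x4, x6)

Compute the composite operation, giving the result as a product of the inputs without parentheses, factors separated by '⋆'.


All parenthesizations of w agree; list the x-inputs left to right.
(x3 ⋆ x5) collapses to x3 ⋆ x5
(x1 ⋆ x2) collapses to x1 ⋆ x2
((x3 ⋆ x5) ⋆ (x1 ⋆ x2)) collapses to x3 ⋆ x5 ⋆ x1 ⋆ x2
(x4 ⋆ x6) collapses to x4 ⋆ x6
(((x3 ⋆ x5) ⋆ (x1 ⋆ x2)) ⋆ (x4 ⋆ x6)) collapses to x3 ⋆ x5 ⋆ x1 ⋆ x2 ⋆ x4 ⋆ x6

x3 ⋆ x5 ⋆ x1 ⋆ x2 ⋆ x4 ⋆ x6


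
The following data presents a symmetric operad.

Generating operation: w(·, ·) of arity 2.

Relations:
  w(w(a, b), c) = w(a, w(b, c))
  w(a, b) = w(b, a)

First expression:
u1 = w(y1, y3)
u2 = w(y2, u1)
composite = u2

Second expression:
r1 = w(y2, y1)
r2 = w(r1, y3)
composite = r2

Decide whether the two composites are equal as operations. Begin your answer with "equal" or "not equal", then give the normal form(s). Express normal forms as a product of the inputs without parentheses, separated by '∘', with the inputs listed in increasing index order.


equal; both compose to y1 ∘ y2 ∘ y3

The first composite normalizes to y1 ∘ y2 ∘ y3
The second composite normalizes to y1 ∘ y2 ∘ y3
The normal forms match — equal.


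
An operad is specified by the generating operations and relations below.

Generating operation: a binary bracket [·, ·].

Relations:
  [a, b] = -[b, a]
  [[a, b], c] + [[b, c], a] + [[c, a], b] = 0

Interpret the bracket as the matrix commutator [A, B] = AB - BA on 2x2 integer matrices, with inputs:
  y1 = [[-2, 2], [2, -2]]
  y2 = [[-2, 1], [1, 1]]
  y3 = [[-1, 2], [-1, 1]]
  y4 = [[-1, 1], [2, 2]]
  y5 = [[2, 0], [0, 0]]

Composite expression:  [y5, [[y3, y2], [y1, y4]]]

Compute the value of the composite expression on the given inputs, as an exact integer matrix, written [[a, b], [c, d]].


[[0, 40], [-112, 0]]

[y3, y2] = [[3, 4], [5, -3]]
[y1, y4] = [[2, 6], [-6, -2]]
[[y3, y2], [y1, y4]] = [[-54, 20], [56, 54]]
[y5, [[y3, y2], [y1, y4]]] = [[0, 40], [-112, 0]]


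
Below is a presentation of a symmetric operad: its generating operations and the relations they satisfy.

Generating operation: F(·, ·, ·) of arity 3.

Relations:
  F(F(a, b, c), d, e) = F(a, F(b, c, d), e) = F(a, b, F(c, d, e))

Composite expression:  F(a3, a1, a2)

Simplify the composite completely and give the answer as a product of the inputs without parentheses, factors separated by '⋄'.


All parenthesizations of F agree; list the a-inputs left to right.
F(a3, a1, a2) flattens to a3 ⋄ a1 ⋄ a2

a3 ⋄ a1 ⋄ a2


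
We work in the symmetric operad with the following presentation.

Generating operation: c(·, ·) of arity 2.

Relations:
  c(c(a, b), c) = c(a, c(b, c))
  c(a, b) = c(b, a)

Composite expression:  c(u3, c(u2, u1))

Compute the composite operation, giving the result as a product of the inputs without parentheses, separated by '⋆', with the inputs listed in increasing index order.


With c associative and commutative, the u-input set is all that matters.
c(u2, u1) spells out as u2 ⋆ u1
c(u3, c(u2, u1)) spells out as u3 ⋆ u2 ⋆ u1
the factors in increasing index order: u1 ⋆ u2 ⋆ u3

u1 ⋆ u2 ⋆ u3


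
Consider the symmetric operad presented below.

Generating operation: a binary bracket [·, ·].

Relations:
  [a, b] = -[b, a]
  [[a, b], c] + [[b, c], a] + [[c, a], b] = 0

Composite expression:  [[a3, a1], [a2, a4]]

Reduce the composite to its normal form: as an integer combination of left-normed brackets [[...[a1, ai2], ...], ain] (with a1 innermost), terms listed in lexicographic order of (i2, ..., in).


-[[[a1, a3], a2], a4] + [[[a1, a3], a4], a2]

Expand each bracket as ab - ba; the a1-initial words give the coefficients.
Composite bracket: [[a3, a1], [a2, a4]]
Full expansion: 8 signed words from ab - ba (2^3 = 8).
Keep just the words that open with a1:
  the word a1a3a2a4 carries sign -1 and contributes -[[[a1, a3], a2], a4]
  the word a1a3a4a2 carries sign +1 and contributes +[[[a1, a3], a4], a2]


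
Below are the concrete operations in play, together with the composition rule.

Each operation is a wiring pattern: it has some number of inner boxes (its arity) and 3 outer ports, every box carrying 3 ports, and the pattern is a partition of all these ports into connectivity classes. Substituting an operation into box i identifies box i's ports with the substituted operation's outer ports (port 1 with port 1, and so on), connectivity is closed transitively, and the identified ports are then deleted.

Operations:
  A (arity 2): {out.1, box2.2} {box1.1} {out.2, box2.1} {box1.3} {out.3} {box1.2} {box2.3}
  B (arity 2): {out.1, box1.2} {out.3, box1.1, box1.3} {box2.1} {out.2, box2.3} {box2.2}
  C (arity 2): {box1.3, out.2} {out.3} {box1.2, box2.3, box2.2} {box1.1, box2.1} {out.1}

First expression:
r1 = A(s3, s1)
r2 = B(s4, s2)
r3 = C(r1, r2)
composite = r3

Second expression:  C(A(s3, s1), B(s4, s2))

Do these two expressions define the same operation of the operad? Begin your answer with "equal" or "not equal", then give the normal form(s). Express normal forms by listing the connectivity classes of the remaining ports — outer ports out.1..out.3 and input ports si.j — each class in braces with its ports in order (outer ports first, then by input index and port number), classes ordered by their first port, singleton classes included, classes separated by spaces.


equal: each reduces to {out.1} {out.2} {out.3} {s1.1, s2.3, s4.1, s4.3} {s1.2, s4.2} {s1.3} {s2.1} {s2.2} {s3.1} {s3.2} {s3.3}

Normal form of the first expression: {out.1} {out.2} {out.3} {s1.1, s2.3, s4.1, s4.3} {s1.2, s4.2} {s1.3} {s2.1} {s2.2} {s3.1} {s3.2} {s3.3}
Normal form of the second expression: {out.1} {out.2} {out.3} {s1.1, s2.3, s4.1, s4.3} {s1.2, s4.2} {s1.3} {s2.1} {s2.2} {s3.1} {s3.2} {s3.3}
The forms coincide; equal.


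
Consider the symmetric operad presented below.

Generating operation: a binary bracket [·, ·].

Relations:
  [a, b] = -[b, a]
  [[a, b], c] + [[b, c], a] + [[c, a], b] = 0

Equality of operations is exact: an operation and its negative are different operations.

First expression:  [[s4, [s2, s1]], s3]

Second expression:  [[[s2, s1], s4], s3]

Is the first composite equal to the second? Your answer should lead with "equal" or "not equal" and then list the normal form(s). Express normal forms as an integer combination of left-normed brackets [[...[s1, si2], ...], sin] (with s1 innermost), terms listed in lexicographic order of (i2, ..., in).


not equal — first [[[s1, s2], s4], s3], second -[[[s1, s2], s4], s3]

The first expression, normalized: [[[s1, s2], s4], s3]
The second expression, normalized: -[[[s1, s2], s4], s3]
Distinct normal forms: not equal.


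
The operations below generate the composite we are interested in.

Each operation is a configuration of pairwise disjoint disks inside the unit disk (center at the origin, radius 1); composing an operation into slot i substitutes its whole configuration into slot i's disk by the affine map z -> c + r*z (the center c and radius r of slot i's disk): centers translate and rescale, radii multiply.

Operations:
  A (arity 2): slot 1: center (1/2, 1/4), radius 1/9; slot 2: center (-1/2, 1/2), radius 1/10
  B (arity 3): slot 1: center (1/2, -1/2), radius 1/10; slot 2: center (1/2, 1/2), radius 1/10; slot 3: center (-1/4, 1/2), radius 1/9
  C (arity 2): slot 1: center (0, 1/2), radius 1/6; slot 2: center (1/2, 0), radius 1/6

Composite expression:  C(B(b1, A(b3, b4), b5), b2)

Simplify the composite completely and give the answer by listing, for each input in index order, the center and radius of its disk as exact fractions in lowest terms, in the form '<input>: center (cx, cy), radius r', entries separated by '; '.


b1: center (1/12, 5/12), radius 1/60; b2: center (1/2, 0), radius 1/6; b3: center (11/120, 47/80), radius 1/540; b4: center (3/40, 71/120), radius 1/600; b5: center (-1/24, 7/12), radius 1/54

Only the slot chain above each b matters under C; compose those maps.
input b1: applying the 2 nested substitutions gives center (1/12, 5/12), radius 1/60
input b3: applying the 3 nested substitutions gives center (11/120, 47/80), radius 1/540
input b4: applying the 3 nested substitutions gives center (3/40, 71/120), radius 1/600
input b5: applying the 2 nested substitutions gives center (-1/24, 7/12), radius 1/54
input b2: applying the 1 nested substitution gives center (1/2, 0), radius 1/6


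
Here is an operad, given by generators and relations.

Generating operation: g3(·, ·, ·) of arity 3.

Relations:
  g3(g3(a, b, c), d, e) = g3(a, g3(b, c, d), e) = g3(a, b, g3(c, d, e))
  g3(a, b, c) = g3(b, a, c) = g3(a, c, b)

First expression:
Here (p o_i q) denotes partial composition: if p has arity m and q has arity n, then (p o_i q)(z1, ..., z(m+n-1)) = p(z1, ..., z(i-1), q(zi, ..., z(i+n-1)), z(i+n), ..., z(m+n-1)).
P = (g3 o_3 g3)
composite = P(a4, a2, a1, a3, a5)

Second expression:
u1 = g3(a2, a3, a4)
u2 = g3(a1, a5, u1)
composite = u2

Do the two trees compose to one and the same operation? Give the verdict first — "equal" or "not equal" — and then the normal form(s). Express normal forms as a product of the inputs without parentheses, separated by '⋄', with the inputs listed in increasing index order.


Normal form of the first expression: a1 ⋄ a2 ⋄ a3 ⋄ a4 ⋄ a5
Normal form of the second expression: a1 ⋄ a2 ⋄ a3 ⋄ a4 ⋄ a5
The normal forms match — equal.

equal: each reduces to a1 ⋄ a2 ⋄ a3 ⋄ a4 ⋄ a5


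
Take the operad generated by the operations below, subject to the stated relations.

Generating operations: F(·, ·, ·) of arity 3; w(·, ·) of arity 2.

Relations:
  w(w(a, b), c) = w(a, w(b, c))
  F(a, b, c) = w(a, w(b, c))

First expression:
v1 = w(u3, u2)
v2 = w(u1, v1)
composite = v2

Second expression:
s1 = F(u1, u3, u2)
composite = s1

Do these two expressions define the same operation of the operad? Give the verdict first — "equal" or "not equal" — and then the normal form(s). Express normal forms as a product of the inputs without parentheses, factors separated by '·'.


Reducing the first expression gives u1 · u3 · u2
Reducing the second expression gives u1 · u3 · u2
Same normal form: equal.

equal; the common form is u1 · u3 · u2


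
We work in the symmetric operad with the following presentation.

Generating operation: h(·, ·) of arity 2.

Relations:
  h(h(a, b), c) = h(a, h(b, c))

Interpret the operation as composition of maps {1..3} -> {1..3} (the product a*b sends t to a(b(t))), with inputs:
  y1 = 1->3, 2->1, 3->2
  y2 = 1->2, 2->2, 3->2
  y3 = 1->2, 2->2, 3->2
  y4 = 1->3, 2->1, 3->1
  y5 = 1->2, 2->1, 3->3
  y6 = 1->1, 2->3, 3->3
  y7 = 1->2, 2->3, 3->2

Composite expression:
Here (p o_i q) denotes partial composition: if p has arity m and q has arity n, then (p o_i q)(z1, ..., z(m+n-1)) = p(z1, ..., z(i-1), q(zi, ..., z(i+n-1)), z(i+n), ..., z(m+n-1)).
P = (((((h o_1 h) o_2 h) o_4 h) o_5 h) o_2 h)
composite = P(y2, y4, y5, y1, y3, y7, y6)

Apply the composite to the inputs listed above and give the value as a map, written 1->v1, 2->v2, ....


h(y4, y5) = 1->1, 2->3, 3->1
h(h(y4, y5), y1) = 1->1, 2->1, 3->3
h(y2, h(h(y4, y5), y1)) = 1->2, 2->2, 3->2
h(y7, y6) = 1->2, 2->2, 3->2
h(y3, h(y7, y6)) = 1->2, 2->2, 3->2
h(h(y2, h(h(y4, y5), y1)), h(y3, h(y7, y6))) = 1->2, 2->2, 3->2

1->2, 2->2, 3->2


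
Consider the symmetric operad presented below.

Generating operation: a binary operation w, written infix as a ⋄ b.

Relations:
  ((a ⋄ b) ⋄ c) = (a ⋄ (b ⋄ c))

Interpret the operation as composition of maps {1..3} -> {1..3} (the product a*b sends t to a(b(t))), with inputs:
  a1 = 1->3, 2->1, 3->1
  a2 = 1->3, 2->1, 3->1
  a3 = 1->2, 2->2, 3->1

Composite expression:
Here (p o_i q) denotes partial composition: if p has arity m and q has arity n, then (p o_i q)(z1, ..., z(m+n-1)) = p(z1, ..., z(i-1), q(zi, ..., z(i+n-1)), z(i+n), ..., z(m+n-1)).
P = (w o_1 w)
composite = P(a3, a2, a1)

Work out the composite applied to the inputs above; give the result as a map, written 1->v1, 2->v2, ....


(a3 ⋄ a2) = 1->1, 2->2, 3->2
((a3 ⋄ a2) ⋄ a1) = 1->2, 2->1, 3->1

1->2, 2->1, 3->1


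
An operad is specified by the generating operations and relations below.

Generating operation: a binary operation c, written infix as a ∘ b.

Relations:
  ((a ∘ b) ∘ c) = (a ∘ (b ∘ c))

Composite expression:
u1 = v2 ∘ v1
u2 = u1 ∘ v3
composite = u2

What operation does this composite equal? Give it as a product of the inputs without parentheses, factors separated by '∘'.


v2 ∘ v1 ∘ v3

All parenthesizations of c agree; list the v-inputs left to right.
(v2 ∘ v1) reduces to v2 ∘ v1
((v2 ∘ v1) ∘ v3) reduces to v2 ∘ v1 ∘ v3
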